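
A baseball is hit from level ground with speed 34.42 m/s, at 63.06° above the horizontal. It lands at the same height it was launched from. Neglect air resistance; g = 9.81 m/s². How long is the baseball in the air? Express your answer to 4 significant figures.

6.256 s

Vertical component: v_y = 34.42 sin 63.06° = 30.685 m/s.
For a projectile landing at launch height, time of flight is t = 2 v_y / g = 2 × 30.685 / 9.81 = 6.256 s.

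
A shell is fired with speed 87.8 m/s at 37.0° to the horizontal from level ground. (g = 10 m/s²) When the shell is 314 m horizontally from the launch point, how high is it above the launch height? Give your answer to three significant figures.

136 m

v_x = 87.8 cos 37.0° = 70.12 m/s, v_y0 = 87.8 sin 37.0° = 52.84 m/s.
Time to reach x = 314 m: t = x / v_x = 314 / 70.12 = 4.478 s.
y = v_y0 t − ½ g t² = 52.84×4.478 − 5.000×4.478² = 136 m.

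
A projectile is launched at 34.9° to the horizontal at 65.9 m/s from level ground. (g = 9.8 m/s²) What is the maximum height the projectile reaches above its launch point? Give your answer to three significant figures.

72.5 m

Vertical component of launch velocity: v_y = 65.9 sin 34.9° = 37.70 m/s.
At the highest point the vertical velocity is zero, so v_y² = 2 g h_max.
h_max = (37.70)² / (2 × 9.8) = 1421 / 19.60 = 72.5 m.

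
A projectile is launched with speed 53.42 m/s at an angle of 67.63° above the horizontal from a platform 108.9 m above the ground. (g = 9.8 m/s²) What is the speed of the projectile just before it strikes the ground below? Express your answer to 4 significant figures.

70.63 m/s

v_x = 53.42 cos 67.63° = 20.331 m/s is unchanged throughout.
For the vertical component, v_y² = v_y0² + 2 g h = (49.400)² + 2×9.8×108.9 = 4574.8, so |v_y| = 67.637 m/s.
Impact speed = √(v_x² + v_y²) = √(413.35 + 4574.8) = 70.63 m/s.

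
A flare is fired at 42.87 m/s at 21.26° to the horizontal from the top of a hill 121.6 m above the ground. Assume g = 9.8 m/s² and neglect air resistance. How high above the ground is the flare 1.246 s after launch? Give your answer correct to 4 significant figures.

v_y0 = 42.87 sin 21.26° = 15.545 m/s.
y(t) = 121.6 + v_y0 t − ½ g t² = 121.6 + 15.545×1.246 − ½×9.8×1.246² = 133.4 m.

133.4 m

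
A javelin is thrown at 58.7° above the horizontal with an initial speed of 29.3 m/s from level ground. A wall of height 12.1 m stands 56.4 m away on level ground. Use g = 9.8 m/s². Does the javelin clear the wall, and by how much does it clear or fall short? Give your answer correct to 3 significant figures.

Yes — it clears the wall by 13.4 m.

v_x = 29.3 cos 58.7° = 15.22 m/s; v_y0 = 29.3 sin 58.7° = 25.04 m/s.
Time to reach the wall: t = 56.4 / 15.22 = 3.706 s.
Height at that point: y = 25.04×3.706 − 4.900×3.706² = 25.50 m.
That is 25.50 − 12.1 = 13.4 m above the top of the wall, so the javelin clears it.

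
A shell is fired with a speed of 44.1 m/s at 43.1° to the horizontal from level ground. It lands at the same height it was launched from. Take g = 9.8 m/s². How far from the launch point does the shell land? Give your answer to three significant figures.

198 m

Components: v_x = 44.1 cos 43.1° = 32.20 m/s, v_y = 44.1 sin 43.1° = 30.13 m/s.
Time of flight (same landing height): t = 2 v_y / g = 2 × 30.13 / 9.8 = 6.149 s.
Range: R = v_x · t = 32.20 × 6.149 = 198 m.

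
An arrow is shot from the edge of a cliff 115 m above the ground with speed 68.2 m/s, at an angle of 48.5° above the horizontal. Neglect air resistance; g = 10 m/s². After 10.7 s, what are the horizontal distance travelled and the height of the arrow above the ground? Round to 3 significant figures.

v_x = 68.2 cos 48.5° = 45.19 m/s; v_y0 = 68.2 sin 48.5° = 51.08 m/s.
x = v_x t = 45.19 × 10.7 = 484 m.
y = 115 + v_y0 t − ½ g t² = 89.1 m.

x = 484 m, y = 89.1 m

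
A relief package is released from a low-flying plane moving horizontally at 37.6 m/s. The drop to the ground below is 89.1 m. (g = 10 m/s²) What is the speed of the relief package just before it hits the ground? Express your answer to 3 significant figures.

56.5 m/s

Fall time: t = √(2 × 89.1 / 10) = 4.221 s.
At impact: v_x = 37.6 m/s (unchanged), v_y = g t = 10 × 4.221 = 42.21 m/s.
Speed = √(v_x² + v_y²) = √(1414 + 1782) = 56.5 m/s.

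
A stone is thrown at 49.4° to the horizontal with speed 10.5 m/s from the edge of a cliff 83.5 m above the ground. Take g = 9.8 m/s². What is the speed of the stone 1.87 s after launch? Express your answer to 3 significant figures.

v_x = 10.5 cos 49.4° = 6.833 m/s (constant).
v_y(t) = 10.5 sin 49.4° − g t = 7.972 − 9.8 × 1.87 = -10.35 m/s.
Speed = √(v_x² + v_y²) = √(46.69 + 107.1) = 12.4 m/s.

12.4 m/s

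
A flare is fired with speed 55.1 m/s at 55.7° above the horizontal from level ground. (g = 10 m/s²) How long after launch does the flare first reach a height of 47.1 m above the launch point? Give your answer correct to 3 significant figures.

1.19 s

v_y0 = 55.1 sin 55.7° = 45.52 m/s.
Set y = v_y0 t − ½ g t² = 47.1: 5.000 t² − 45.52 t + 47.1 = 0.
t = [45.52 ± √(2072 − 942.0)] / 10 = (45.52 ± 33.62) / 10, giving t = 1.19 s or t = 7.91 s.
The flare is on the way up at the first time, so t = 1.19 s.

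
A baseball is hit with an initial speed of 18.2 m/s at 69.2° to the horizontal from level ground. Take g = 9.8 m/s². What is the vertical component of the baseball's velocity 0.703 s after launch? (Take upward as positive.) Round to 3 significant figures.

10.1 m/s

Initial vertical component: v_y0 = 18.2 sin 69.2° = 17.01 m/s.
v_y(t) = v_y0 − g t = 17.01 − 9.8 × 0.703 = 10.1 m/s.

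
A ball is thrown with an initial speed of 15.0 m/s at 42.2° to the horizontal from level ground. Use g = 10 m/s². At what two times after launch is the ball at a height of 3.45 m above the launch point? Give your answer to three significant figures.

0.437 s and 1.58 s

v_y0 = 15.0 sin 42.2° = 10.08 m/s.
Set y = v_y0 t − ½ g t² = 3.45: 5.000 t² − 10.08 t + 3.45 = 0.
t = [10.08 ± √(101.6 − 69.00)] / 10 = (10.08 ± 5.710) / 10, giving t = 0.437 s or t = 1.58 s.
So the ball is at 3.45 m at t = 0.437 s (rising) and t = 1.58 s (falling).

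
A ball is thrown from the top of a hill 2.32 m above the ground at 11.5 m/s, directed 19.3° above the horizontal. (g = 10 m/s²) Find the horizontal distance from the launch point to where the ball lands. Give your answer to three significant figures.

12.6 m

Components: v_x = 11.5 cos 19.3° = 10.85 m/s, v_y = 11.5 sin 19.3° = 3.801 m/s.
Vertical: 0 = 2.32 + 3.801 t − ½(10) t² ⇒ 5.000 t² − 3.801 t − 2.32 = 0.
t = [3.801 + √(14.45 + 46.40)] / 10.00 = 1.160 s.
Horizontal: R = v_x · t = 10.85 × 1.160 = 12.6 m.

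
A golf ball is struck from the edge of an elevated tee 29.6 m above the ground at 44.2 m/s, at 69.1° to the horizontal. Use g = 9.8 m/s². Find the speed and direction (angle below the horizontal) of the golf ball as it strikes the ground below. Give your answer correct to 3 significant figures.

50.3 m/s at 71.7° below the horizontal

v_x = 44.2 cos 69.1° = 15.77 m/s (constant).
|v_y| at impact = √((41.29)² + 2×9.8×29.6) = 47.80 m/s.
Speed = √(15.77² + 47.80²) = 50.3 m/s; angle = arctan(47.80/15.77) = 71.7° below horizontal.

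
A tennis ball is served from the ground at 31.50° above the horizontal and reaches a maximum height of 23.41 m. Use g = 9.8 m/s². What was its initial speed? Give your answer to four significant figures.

41.00 m/s

At maximum height v_y = 0, so (v₀ sin θ)² = 2 g H.
v₀ sin 31.50° = √(2 × 9.8 × 23.41) = 21.420 m/s.
v₀ = 21.420 / sin 31.50° = 21.420 / 0.5225 = 41.00 m/s.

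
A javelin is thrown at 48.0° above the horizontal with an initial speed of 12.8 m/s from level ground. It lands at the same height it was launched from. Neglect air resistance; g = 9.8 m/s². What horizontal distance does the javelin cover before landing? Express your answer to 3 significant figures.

16.6 m

For level ground, R = v₀² sin(2θ) / g.
sin(2 × 48.0°) = sin 96.00° = 0.9945.
R = (12.8)² × 0.9945 / 9.8 = 16.6 m.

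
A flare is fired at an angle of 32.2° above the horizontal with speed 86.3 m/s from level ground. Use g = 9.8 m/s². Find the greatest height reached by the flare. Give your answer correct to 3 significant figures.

108 m

Vertical component of launch velocity: v_y = 86.3 sin 32.2° = 45.99 m/s.
At the highest point the vertical velocity is zero, so v_y² = 2 g h_max.
h_max = (45.99)² / (2 × 9.8) = 2115 / 19.60 = 108 m.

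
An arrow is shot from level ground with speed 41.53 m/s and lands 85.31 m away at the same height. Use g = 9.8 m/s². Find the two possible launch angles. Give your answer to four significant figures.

14.50° and 75.50°

Level-ground range: R = v₀² sin(2θ)/g ⇒ sin 2θ = R g / v₀² = 85.31×9.8/41.53² = 0.4847.
2θ = arcsin(0.4847) = 28.993° or 180° − 28.993° = 151.007°.
So θ = 14.50° or θ = 75.50°.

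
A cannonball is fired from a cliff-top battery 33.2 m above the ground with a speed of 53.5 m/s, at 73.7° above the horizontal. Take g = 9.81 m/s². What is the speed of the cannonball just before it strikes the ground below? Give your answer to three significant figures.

59.3 m/s

v_x = 53.5 cos 73.7° = 15.02 m/s is unchanged throughout.
For the vertical component, v_y² = v_y0² + 2 g h = (51.35)² + 2×9.81×33.2 = 3288, so |v_y| = 57.34 m/s.
Impact speed = √(v_x² + v_y²) = √(225.6 + 3288) = 59.3 m/s.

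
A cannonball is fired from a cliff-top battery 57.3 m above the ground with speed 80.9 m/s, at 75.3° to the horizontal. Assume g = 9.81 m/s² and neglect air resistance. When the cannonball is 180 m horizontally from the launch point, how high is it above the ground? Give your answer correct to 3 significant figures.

v_x = 80.9 cos 75.3° = 20.53 m/s, v_y0 = 80.9 sin 75.3° = 78.25 m/s.
Time to reach x = 180 m: t = x / v_x = 180 / 20.53 = 8.768 s.
y = 57.3 + v_y0 t − ½ g t² = 57.3 + 78.25×8.768 − 4.905×8.768² = 366 m.

366 m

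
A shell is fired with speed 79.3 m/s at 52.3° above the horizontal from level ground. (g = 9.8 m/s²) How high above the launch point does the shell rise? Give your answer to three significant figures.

201 m

Vertical component of launch velocity: v_y = 79.3 sin 52.3° = 62.74 m/s.
At the highest point the vertical velocity is zero, so v_y² = 2 g h_max.
h_max = (62.74)² / (2 × 9.8) = 3936 / 19.60 = 201 m.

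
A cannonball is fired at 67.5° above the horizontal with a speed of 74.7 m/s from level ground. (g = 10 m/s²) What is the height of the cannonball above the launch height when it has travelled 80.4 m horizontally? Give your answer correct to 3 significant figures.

v_x = 74.7 cos 67.5° = 28.59 m/s, v_y0 = 74.7 sin 67.5° = 69.01 m/s.
Time to reach x = 80.4 m: t = x / v_x = 80.4 / 28.59 = 2.812 s.
y = v_y0 t − ½ g t² = 69.01×2.812 − 5.000×2.812² = 155 m.

155 m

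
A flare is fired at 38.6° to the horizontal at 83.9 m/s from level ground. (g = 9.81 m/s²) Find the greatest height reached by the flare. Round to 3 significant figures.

Vertical component of launch velocity: v_y = 83.9 sin 38.6° = 52.34 m/s.
At the highest point the vertical velocity is zero, so v_y² = 2 g h_max.
h_max = (52.34)² / (2 × 9.81) = 2739 / 19.62 = 140 m.

140 m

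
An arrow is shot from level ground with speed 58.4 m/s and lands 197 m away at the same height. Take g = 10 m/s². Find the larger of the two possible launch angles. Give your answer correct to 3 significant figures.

Level-ground range: R = v₀² sin(2θ)/g ⇒ sin 2θ = R g / v₀² = 197×10/58.4² = 0.5776.
2θ = arcsin(0.5776) = 35.28° or 180° − 35.28° = 144.72°.
So θ = 17.6° or θ = 72.4°.

72.4°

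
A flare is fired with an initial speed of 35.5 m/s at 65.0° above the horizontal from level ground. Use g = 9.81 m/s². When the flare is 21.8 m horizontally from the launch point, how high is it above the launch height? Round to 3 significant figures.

36.4 m

v_x = 35.5 cos 65.0° = 15.00 m/s, v_y0 = 35.5 sin 65.0° = 32.17 m/s.
Time to reach x = 21.8 m: t = x / v_x = 21.8 / 15.00 = 1.453 s.
y = v_y0 t − ½ g t² = 32.17×1.453 − 4.905×1.453² = 36.4 m.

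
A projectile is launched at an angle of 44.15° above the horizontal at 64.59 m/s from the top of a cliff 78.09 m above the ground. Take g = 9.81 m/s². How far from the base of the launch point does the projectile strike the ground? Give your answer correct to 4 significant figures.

Components: v_x = 64.59 cos 44.15° = 46.345 m/s, v_y = 64.59 sin 44.15° = 44.989 m/s.
Vertical: 0 = 78.09 + 44.989 t − ½(9.81) t² ⇒ 4.905 t² − 44.989 t − 78.09 = 0.
t = [44.989 + √(2024.0 + 1532.1)] / 9.810 = 10.665 s.
Horizontal: R = v_x · t = 46.345 × 10.665 = 494.3 m.

494.3 m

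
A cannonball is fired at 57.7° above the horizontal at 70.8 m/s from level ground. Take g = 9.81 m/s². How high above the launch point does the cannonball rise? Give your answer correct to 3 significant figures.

Vertical component of launch velocity: v_y = 70.8 sin 57.7° = 59.84 m/s.
At the highest point the vertical velocity is zero, so v_y² = 2 g h_max.
h_max = (59.84)² / (2 × 9.81) = 3581 / 19.62 = 183 m.

183 m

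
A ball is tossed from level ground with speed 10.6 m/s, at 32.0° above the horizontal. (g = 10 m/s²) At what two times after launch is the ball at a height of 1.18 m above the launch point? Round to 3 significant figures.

v_y0 = 10.6 sin 32.0° = 5.617 m/s.
Set y = v_y0 t − ½ g t² = 1.18: 5.000 t² − 5.617 t + 1.18 = 0.
t = [5.617 ± √(31.55 − 23.60)] / 10 = (5.617 ± 2.820) / 10, giving t = 0.280 s or t = 0.844 s.
So the ball is at 1.18 m at t = 0.280 s (rising) and t = 0.844 s (falling).

0.280 s and 0.844 s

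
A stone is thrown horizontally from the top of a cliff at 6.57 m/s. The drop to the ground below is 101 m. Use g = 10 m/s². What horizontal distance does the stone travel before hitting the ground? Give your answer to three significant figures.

Initial vertical velocity is zero, so the fall time comes from h = ½ g t²: t = √(2 × 101 / 10) = 4.494 s.
Horizontal motion is uniform at 6.57 m/s, so x = 6.57 × 4.494 = 29.5 m.

29.5 m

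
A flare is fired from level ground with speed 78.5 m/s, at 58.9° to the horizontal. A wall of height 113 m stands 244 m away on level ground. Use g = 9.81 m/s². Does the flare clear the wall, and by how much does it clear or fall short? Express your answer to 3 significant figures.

v_x = 78.5 cos 58.9° = 40.55 m/s; v_y0 = 78.5 sin 58.9° = 67.22 m/s.
Time to reach the wall: t = 244 / 40.55 = 6.017 s.
Height at that point: y = 67.22×6.017 − 4.905×6.017² = 226.9 m.
That is 226.9 − 113 = 114 m above the top of the wall, so the flare clears it.

Yes — it clears the wall by 114 m.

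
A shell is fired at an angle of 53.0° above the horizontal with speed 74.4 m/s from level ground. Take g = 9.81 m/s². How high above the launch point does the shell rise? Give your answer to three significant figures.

180 m

Vertical component of launch velocity: v_y = 74.4 sin 53.0° = 59.42 m/s.
At the highest point the vertical velocity is zero, so v_y² = 2 g h_max.
h_max = (59.42)² / (2 × 9.81) = 3531 / 19.62 = 180 m.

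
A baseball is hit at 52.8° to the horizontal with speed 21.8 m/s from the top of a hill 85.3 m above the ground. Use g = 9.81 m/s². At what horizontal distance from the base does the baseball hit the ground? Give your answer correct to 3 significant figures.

Components: v_x = 21.8 cos 52.8° = 13.18 m/s, v_y = 21.8 sin 52.8° = 17.36 m/s.
Vertical: 0 = 85.3 + 17.36 t − ½(9.81) t² ⇒ 4.905 t² − 17.36 t − 85.3 = 0.
t = [17.36 + √(301.4 + 1674)] / 9.810 = 6.300 s.
Horizontal: R = v_x · t = 13.18 × 6.300 = 83.0 m.

83.0 m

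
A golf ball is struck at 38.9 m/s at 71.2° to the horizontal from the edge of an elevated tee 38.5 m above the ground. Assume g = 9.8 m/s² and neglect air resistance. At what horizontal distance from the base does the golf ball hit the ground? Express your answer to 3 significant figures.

Components: v_x = 38.9 cos 71.2° = 12.54 m/s, v_y = 38.9 sin 71.2° = 36.82 m/s.
Vertical: 0 = 38.5 + 36.82 t − ½(9.8) t² ⇒ 4.900 t² − 36.82 t − 38.5 = 0.
t = [36.82 + √(1356 + 754.6)] / 9.800 = 8.445 s.
Horizontal: R = v_x · t = 12.54 × 8.445 = 106 m.

106 m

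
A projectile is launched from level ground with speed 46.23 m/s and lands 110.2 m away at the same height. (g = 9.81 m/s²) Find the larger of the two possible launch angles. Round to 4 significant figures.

Level-ground range: R = v₀² sin(2θ)/g ⇒ sin 2θ = R g / v₀² = 110.2×9.81/46.23² = 0.5058.
2θ = arcsin(0.5058) = 30.384° or 180° − 30.384° = 149.616°.
So θ = 15.19° or θ = 74.81°.

74.81°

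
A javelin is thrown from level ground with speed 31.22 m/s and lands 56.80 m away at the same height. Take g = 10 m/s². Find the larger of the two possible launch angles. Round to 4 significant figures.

Level-ground range: R = v₀² sin(2θ)/g ⇒ sin 2θ = R g / v₀² = 56.80×10/31.22² = 0.5828.
2θ = arcsin(0.5828) = 35.648° or 180° − 35.648° = 144.352°.
So θ = 17.82° or θ = 72.18°.

72.18°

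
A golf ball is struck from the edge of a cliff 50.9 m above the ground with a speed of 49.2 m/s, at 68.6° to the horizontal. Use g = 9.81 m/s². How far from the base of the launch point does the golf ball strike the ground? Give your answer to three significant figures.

Components: v_x = 49.2 cos 68.6° = 17.95 m/s, v_y = 49.2 sin 68.6° = 45.81 m/s.
Vertical: 0 = 50.9 + 45.81 t − ½(9.81) t² ⇒ 4.905 t² − 45.81 t − 50.9 = 0.
t = [45.81 + √(2099 + 998.7)] / 9.810 = 10.34 s.
Horizontal: R = v_x · t = 17.95 × 10.34 = 186 m.

186 m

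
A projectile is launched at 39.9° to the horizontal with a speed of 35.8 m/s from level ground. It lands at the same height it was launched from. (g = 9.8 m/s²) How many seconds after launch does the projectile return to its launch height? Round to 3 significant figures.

4.69 s

Vertical component: v_y = 35.8 sin 39.9° = 22.96 m/s.
For a projectile landing at launch height, time of flight is t = 2 v_y / g = 2 × 22.96 / 9.8 = 4.69 s.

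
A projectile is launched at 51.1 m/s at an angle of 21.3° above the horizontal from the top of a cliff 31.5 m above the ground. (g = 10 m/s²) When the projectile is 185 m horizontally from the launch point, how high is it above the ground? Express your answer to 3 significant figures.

v_x = 51.1 cos 21.3° = 47.61 m/s, v_y0 = 51.1 sin 21.3° = 18.56 m/s.
Time to reach x = 185 m: t = x / v_x = 185 / 47.61 = 3.886 s.
y = 31.5 + v_y0 t − ½ g t² = 31.5 + 18.56×3.886 − 5.000×3.886² = 28.1 m.

28.1 m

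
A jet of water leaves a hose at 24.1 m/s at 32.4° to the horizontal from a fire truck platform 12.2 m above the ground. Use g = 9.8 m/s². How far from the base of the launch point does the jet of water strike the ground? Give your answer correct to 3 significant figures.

68.6 m

Components: v_x = 24.1 cos 32.4° = 20.35 m/s, v_y = 24.1 sin 32.4° = 12.91 m/s.
Vertical: 0 = 12.2 + 12.91 t − ½(9.8) t² ⇒ 4.900 t² − 12.91 t − 12.2 = 0.
t = [12.91 + √(166.7 + 239.1)] / 9.800 = 3.373 s.
Horizontal: R = v_x · t = 20.35 × 3.373 = 68.6 m.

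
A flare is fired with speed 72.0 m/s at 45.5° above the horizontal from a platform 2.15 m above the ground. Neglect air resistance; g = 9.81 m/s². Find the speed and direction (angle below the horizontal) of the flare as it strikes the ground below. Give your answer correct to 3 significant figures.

72.3 m/s at 45.7° below the horizontal

v_x = 72.0 cos 45.5° = 50.47 m/s (constant).
|v_y| at impact = √((51.35)² + 2×9.81×2.15) = 51.76 m/s.
Speed = √(50.47² + 51.76²) = 72.3 m/s; angle = arctan(51.76/50.47) = 45.7° below horizontal.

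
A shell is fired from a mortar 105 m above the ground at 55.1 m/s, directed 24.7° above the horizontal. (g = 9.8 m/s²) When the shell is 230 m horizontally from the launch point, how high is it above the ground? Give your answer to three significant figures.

v_x = 55.1 cos 24.7° = 50.06 m/s, v_y0 = 55.1 sin 24.7° = 23.02 m/s.
Time to reach x = 230 m: t = x / v_x = 230 / 50.06 = 4.594 s.
y = 105 + v_y0 t − ½ g t² = 105 + 23.02×4.594 − 4.900×4.594² = 107 m.

107 m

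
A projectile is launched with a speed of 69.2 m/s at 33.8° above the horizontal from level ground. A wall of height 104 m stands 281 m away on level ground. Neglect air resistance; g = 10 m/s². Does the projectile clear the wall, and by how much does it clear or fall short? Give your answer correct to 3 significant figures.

No — it falls 35.3 m short of clearing the wall.

v_x = 69.2 cos 33.8° = 57.50 m/s; v_y0 = 69.2 sin 33.8° = 38.50 m/s.
Time to reach the wall: t = 281 / 57.50 = 4.887 s.
Height at that point: y = 38.50×4.887 − 5.000×4.887² = 68.74 m.
That is 104 − 68.74 = 35.3 m below the top of the wall, so the projectile does not clear it.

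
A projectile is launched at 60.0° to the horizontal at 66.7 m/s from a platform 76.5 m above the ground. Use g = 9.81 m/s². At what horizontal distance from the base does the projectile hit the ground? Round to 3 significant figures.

Components: v_x = 66.7 cos 60.0° = 33.35 m/s, v_y = 66.7 sin 60.0° = 57.76 m/s.
Vertical: 0 = 76.5 + 57.76 t − ½(9.81) t² ⇒ 4.905 t² − 57.76 t − 76.5 = 0.
t = [57.76 + √(3336 + 1501)] / 9.810 = 12.98 s.
Horizontal: R = v_x · t = 33.35 × 12.98 = 433 m.

433 m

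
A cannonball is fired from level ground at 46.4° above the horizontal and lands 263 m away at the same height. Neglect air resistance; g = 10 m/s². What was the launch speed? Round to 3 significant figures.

On level ground, R = v₀² sin(2θ) / g, so v₀ = √(R g / sin 2θ).
sin(2 × 46.4°) = 0.9988.
v₀ = √(263 × 10 / 0.9988) = √2633 = 51.3 m/s.

51.3 m/s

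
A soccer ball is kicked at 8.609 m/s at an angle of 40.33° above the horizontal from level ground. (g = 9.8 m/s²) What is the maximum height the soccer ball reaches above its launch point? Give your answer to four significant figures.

Vertical component of launch velocity: v_y = 8.609 sin 40.33° = 5.5717 m/s.
At the highest point the vertical velocity is zero, so v_y² = 2 g h_max.
h_max = (5.5717)² / (2 × 9.8) = 31.044 / 19.60 = 1.584 m.

1.584 m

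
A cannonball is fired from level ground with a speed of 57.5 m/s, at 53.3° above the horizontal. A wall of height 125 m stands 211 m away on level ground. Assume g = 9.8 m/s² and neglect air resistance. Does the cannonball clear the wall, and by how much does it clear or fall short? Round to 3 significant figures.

No — it falls 26.7 m short of clearing the wall.

v_x = 57.5 cos 53.3° = 34.36 m/s; v_y0 = 57.5 sin 53.3° = 46.10 m/s.
Time to reach the wall: t = 211 / 34.36 = 6.141 s.
Height at that point: y = 46.10×6.141 − 4.900×6.141² = 98.31 m.
That is 125 − 98.31 = 26.7 m below the top of the wall, so the cannonball does not clear it.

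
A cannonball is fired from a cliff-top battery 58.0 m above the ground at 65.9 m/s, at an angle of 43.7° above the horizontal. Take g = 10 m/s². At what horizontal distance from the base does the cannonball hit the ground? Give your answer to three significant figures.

Components: v_x = 65.9 cos 43.7° = 47.64 m/s, v_y = 65.9 sin 43.7° = 45.53 m/s.
Vertical: 0 = 58.0 + 45.53 t − ½(10) t² ⇒ 5.000 t² − 45.53 t − 58.0 = 0.
t = [45.53 + √(2073 + 1160)] / 10.00 = 10.24 s.
Horizontal: R = v_x · t = 47.64 × 10.24 = 488 m.

488 m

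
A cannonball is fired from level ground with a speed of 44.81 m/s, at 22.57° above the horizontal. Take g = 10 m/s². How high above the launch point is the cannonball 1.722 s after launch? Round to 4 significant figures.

14.79 m

v_y0 = 44.81 sin 22.57° = 17.199 m/s.
y(t) = v_y0 t − ½ g t² = 17.199×1.722 − 5.000×1.722² = 14.79 m.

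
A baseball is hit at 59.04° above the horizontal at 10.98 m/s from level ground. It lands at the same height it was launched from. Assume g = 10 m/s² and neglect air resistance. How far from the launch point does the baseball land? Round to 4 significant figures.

For level ground, R = v₀² sin(2θ) / g.
sin(2 × 59.04°) = sin 118.08° = 0.8823.
R = (10.98)² × 0.8823 / 10 = 10.64 m.

10.64 m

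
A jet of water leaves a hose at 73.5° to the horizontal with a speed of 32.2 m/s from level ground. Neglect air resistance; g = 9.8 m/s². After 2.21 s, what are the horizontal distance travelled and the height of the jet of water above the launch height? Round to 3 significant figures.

v_x = 32.2 cos 73.5° = 9.145 m/s; v_y0 = 32.2 sin 73.5° = 30.87 m/s.
x = v_x t = 9.145 × 2.21 = 20.2 m.
y = v_y0 t − ½ g t² = 30.87×2.21 − 4.900×2.21² = 44.3 m.

x = 20.2 m, y = 44.3 m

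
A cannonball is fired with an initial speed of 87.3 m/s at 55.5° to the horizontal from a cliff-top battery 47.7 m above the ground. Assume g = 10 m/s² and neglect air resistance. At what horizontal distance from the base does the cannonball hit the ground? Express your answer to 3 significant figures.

743 m

Components: v_x = 87.3 cos 55.5° = 49.45 m/s, v_y = 87.3 sin 55.5° = 71.95 m/s.
Vertical: 0 = 47.7 + 71.95 t − ½(10) t² ⇒ 5.000 t² − 71.95 t − 47.7 = 0.
t = [71.95 + √(5177 + 954.0)] / 10.00 = 15.03 s.
Horizontal: R = v_x · t = 49.45 × 15.03 = 743 m.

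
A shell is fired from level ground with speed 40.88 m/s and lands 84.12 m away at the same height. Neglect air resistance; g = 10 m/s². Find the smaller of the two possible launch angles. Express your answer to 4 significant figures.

15.11°

Level-ground range: R = v₀² sin(2θ)/g ⇒ sin 2θ = R g / v₀² = 84.12×10/40.88² = 0.5034.
2θ = arcsin(0.5034) = 30.225° or 180° − 30.225° = 149.775°.
So θ = 15.11° or θ = 74.89°.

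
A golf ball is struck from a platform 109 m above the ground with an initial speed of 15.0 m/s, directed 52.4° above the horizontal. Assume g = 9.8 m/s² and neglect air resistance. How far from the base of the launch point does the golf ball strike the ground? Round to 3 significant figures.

Components: v_x = 15.0 cos 52.4° = 9.152 m/s, v_y = 15.0 sin 52.4° = 11.88 m/s.
Vertical: 0 = 109 + 11.88 t − ½(9.8) t² ⇒ 4.900 t² − 11.88 t − 109 = 0.
t = [11.88 + √(141.1 + 2136)] / 9.800 = 6.082 s.
Horizontal: R = v_x · t = 9.152 × 6.082 = 55.7 m.

55.7 m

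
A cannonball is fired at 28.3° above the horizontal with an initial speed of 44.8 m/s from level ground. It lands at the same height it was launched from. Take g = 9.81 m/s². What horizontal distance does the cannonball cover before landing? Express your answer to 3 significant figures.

Components: v_x = 44.8 cos 28.3° = 39.45 m/s, v_y = 44.8 sin 28.3° = 21.24 m/s.
Time of flight (same landing height): t = 2 v_y / g = 2 × 21.24 / 9.81 = 4.330 s.
Range: R = v_x · t = 39.45 × 4.330 = 171 m.

171 m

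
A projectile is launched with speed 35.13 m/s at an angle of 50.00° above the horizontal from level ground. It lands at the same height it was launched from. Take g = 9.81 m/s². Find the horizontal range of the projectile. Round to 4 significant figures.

123.9 m

For level ground, R = v₀² sin(2θ) / g.
sin(2 × 50.00°) = sin 100.00° = 0.9848.
R = (35.13)² × 0.9848 / 9.81 = 123.9 m.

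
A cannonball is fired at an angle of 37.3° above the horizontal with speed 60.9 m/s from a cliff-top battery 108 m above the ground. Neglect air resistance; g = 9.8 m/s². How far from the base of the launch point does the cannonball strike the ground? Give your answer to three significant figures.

474 m

Components: v_x = 60.9 cos 37.3° = 48.44 m/s, v_y = 60.9 sin 37.3° = 36.90 m/s.
Vertical: 0 = 108 + 36.90 t − ½(9.8) t² ⇒ 4.900 t² − 36.90 t − 108 = 0.
t = [36.90 + √(1362 + 2117)] / 9.800 = 9.784 s.
Horizontal: R = v_x · t = 48.44 × 9.784 = 474 m.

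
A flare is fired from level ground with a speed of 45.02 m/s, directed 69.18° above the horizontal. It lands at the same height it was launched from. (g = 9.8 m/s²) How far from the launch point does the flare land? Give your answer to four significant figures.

Components: v_x = 45.02 cos 69.18° = 16.002 m/s, v_y = 45.02 sin 69.18° = 42.080 m/s.
Time of flight (same landing height): t = 2 v_y / g = 2 × 42.080 / 9.8 = 8.5878 s.
Range: R = v_x · t = 16.002 × 8.5878 = 137.4 m.

137.4 m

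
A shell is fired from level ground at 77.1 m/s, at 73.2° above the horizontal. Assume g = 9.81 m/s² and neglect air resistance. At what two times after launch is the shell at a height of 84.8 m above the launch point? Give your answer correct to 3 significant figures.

1.25 s and 13.8 s

v_y0 = 77.1 sin 73.2° = 73.81 m/s.
Set y = v_y0 t − ½ g t² = 84.8: 4.905 t² − 73.81 t + 84.8 = 0.
t = [73.81 ± √(5448 − 1664)] / 9.81 = (73.81 ± 61.51) / 9.81, giving t = 1.25 s or t = 13.8 s.
So the shell is at 84.8 m at t = 1.25 s (rising) and t = 13.8 s (falling).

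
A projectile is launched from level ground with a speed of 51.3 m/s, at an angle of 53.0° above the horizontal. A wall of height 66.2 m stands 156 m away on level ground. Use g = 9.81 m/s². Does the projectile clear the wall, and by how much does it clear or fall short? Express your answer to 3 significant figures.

v_x = 51.3 cos 53.0° = 30.87 m/s; v_y0 = 51.3 sin 53.0° = 40.97 m/s.
Time to reach the wall: t = 156 / 30.87 = 5.053 s.
Height at that point: y = 40.97×5.053 − 4.905×5.053² = 81.78 m.
That is 81.78 − 66.2 = 15.6 m above the top of the wall, so the projectile clears it.

Yes — it clears the wall by 15.6 m.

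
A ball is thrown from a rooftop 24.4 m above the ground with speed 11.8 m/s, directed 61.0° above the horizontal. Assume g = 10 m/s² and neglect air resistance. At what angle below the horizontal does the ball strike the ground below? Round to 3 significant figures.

v_x = 11.8 cos 61.0° = 5.721 m/s.
At impact |v_y| = √(v_y0² + 2 g h) = √(10.32² + 2×10×24.4) = 24.38 m/s.
Angle below horizontal = arctan(|v_y| / v_x) = arctan(24.38 / 5.721) = 76.8°.

76.8°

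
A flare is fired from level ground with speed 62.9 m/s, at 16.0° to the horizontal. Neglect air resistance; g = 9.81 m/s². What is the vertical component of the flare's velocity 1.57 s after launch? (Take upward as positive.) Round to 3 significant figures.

1.94 m/s

Initial vertical component: v_y0 = 62.9 sin 16.0° = 17.34 m/s.
v_y(t) = v_y0 − g t = 17.34 − 9.81 × 1.57 = 1.94 m/s.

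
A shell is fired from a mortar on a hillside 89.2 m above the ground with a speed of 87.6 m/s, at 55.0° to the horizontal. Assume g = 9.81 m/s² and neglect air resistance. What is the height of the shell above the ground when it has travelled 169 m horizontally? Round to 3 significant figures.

v_x = 87.6 cos 55.0° = 50.25 m/s, v_y0 = 87.6 sin 55.0° = 71.76 m/s.
Time to reach x = 169 m: t = x / v_x = 169 / 50.25 = 3.363 s.
y = 89.2 + v_y0 t − ½ g t² = 89.2 + 71.76×3.363 − 4.905×3.363² = 275 m.

275 m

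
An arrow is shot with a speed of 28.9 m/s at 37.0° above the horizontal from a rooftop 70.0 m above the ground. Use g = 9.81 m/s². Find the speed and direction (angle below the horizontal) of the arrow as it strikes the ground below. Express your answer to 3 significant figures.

v_x = 28.9 cos 37.0° = 23.08 m/s (constant).
|v_y| at impact = √((17.39)² + 2×9.81×70.0) = 40.94 m/s.
Speed = √(23.08² + 40.94²) = 47.0 m/s; angle = arctan(40.94/23.08) = 60.6° below horizontal.

47.0 m/s at 60.6° below the horizontal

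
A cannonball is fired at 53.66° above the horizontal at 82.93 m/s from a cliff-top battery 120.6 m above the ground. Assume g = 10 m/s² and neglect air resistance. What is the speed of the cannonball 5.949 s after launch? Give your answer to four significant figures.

49.68 m/s

v_x = 82.93 cos 53.66° = 49.142 m/s (constant).
v_y(t) = 82.93 sin 53.66° − g t = 66.801 − 10 × 5.949 = 7.3110 m/s.
Speed = √(v_x² + v_y²) = √(2414.9 + 53.451) = 49.68 m/s.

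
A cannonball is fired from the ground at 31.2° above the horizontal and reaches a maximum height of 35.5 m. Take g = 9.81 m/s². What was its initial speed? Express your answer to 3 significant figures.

At maximum height v_y = 0, so (v₀ sin θ)² = 2 g H.
v₀ sin 31.2° = √(2 × 9.81 × 35.5) = 26.39 m/s.
v₀ = 26.39 / sin 31.2° = 26.39 / 0.5180 = 50.9 m/s.

50.9 m/s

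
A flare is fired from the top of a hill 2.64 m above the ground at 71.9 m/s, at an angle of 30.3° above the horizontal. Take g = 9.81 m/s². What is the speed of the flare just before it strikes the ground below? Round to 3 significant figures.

72.3 m/s

v_x = 71.9 cos 30.3° = 62.08 m/s is unchanged throughout.
For the vertical component, v_y² = v_y0² + 2 g h = (36.28)² + 2×9.81×2.64 = 1368, so |v_y| = 36.99 m/s.
Impact speed = √(v_x² + v_y²) = √(3854 + 1368) = 72.3 m/s.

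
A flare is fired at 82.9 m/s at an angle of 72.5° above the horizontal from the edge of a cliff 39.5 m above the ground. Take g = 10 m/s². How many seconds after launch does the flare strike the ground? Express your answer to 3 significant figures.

Vertical component: v_y = 82.9 sin 72.5° = 79.06 m/s.
Taking up as positive with launch at y = 39.5 m, landing at y = 0: 0 = 39.5 + 79.06 t − ½(10) t².
Solving 5.000 t² − 79.06 t − 39.5 = 0 gives t = [79.06 + √(79.06² + 4·5.000·39.5)] / 10.00 = 16.3 s.

16.3 s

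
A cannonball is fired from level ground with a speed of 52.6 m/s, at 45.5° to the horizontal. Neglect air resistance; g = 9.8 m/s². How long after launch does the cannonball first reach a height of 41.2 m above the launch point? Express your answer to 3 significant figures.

1.33 s

v_y0 = 52.6 sin 45.5° = 37.52 m/s.
Set y = v_y0 t − ½ g t² = 41.2: 4.900 t² − 37.52 t + 41.2 = 0.
t = [37.52 ± √(1408 − 807.5)] / 9.8 = (37.52 ± 24.51) / 9.8, giving t = 1.33 s or t = 6.33 s.
The cannonball is on the way up at the first time, so t = 1.33 s.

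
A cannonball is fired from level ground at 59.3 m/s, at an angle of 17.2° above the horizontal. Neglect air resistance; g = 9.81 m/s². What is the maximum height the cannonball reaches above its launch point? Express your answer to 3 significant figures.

15.7 m

Vertical component of launch velocity: v_y = 59.3 sin 17.2° = 17.54 m/s.
At the highest point the vertical velocity is zero, so v_y² = 2 g h_max.
h_max = (17.54)² / (2 × 9.81) = 307.7 / 19.62 = 15.7 m.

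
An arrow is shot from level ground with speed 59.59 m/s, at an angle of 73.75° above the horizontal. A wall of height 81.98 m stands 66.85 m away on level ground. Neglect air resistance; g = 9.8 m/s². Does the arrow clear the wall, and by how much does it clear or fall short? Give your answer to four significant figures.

Yes — it clears the wall by 68.62 m.

v_x = 59.59 cos 73.75° = 16.675 m/s; v_y0 = 59.59 sin 73.75° = 57.209 m/s.
Time to reach the wall: t = 66.85 / 16.675 = 4.0090 s.
Height at that point: y = 57.209×4.0090 − 4.900×4.0090² = 150.60 m.
That is 150.60 − 81.98 = 68.62 m above the top of the wall, so the arrow clears it.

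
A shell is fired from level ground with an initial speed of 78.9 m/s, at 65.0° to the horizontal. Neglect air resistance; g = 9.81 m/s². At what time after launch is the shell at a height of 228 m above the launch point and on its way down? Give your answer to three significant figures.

v_y0 = 78.9 sin 65.0° = 71.51 m/s.
Set y = v_y0 t − ½ g t² = 228: 4.905 t² − 71.51 t + 228 = 0.
t = [71.51 ± √(5114 − 4473)] / 9.81 = (71.51 ± 25.32) / 9.81, giving t = 4.71 s or t = 9.87 s.
On the way down corresponds to the larger root: t = 9.87 s.

9.87 s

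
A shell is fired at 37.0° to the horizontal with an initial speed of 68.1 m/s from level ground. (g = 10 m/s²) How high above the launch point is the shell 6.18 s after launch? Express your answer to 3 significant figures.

v_y0 = 68.1 sin 37.0° = 40.98 m/s.
y(t) = v_y0 t − ½ g t² = 40.98×6.18 − 5.000×6.18² = 62.3 m.

62.3 m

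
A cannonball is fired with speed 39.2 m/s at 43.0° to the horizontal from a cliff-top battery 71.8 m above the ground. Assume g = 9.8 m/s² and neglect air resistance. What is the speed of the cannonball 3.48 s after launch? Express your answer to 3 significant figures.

29.6 m/s

v_x = 39.2 cos 43.0° = 28.67 m/s (constant).
v_y(t) = 39.2 sin 43.0° − g t = 26.73 − 9.8 × 3.48 = -7.374 m/s.
Speed = √(v_x² + v_y²) = √(822.0 + 54.38) = 29.6 m/s.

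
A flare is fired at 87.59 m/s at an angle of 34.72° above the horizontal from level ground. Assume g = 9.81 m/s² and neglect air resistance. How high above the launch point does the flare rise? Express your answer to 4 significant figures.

Vertical component of launch velocity: v_y = 87.59 sin 34.72° = 49.888 m/s.
At the highest point the vertical velocity is zero, so v_y² = 2 g h_max.
h_max = (49.888)² / (2 × 9.81) = 2488.8 / 19.62 = 126.9 m.

126.9 m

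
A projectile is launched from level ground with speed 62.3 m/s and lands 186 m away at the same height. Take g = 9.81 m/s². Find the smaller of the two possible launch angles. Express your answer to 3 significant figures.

Level-ground range: R = v₀² sin(2θ)/g ⇒ sin 2θ = R g / v₀² = 186×9.81/62.3² = 0.4701.
2θ = arcsin(0.4701) = 28.04° or 180° − 28.04° = 151.96°.
So θ = 14.0° or θ = 76.0°.

14.0°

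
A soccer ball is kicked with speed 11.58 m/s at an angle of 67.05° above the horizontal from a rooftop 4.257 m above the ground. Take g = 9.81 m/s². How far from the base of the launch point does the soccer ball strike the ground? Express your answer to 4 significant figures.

11.37 m

Components: v_x = 11.58 cos 67.05° = 4.5154 m/s, v_y = 11.58 sin 67.05° = 10.663 m/s.
Vertical: 0 = 4.257 + 10.663 t − ½(9.81) t² ⇒ 4.905 t² − 10.663 t − 4.257 = 0.
t = [10.663 + √(113.70 + 83.522)] / 9.810 = 2.5185 s.
Horizontal: R = v_x · t = 4.5154 × 2.5185 = 11.37 m.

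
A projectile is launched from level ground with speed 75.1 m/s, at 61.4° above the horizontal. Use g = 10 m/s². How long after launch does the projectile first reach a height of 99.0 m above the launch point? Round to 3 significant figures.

v_y0 = 75.1 sin 61.4° = 65.94 m/s.
Set y = v_y0 t − ½ g t² = 99.0: 5.000 t² − 65.94 t + 99.0 = 0.
t = [65.94 ± √(4348 − 1980)] / 10 = (65.94 ± 48.66) / 10, giving t = 1.73 s or t = 11.5 s.
The projectile is on the way up at the first time, so t = 1.73 s.

1.73 s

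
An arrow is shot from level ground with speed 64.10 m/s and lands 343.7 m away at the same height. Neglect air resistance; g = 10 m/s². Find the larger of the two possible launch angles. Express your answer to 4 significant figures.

61.61°

Level-ground range: R = v₀² sin(2θ)/g ⇒ sin 2θ = R g / v₀² = 343.7×10/64.10² = 0.8365.
2θ = arcsin(0.8365) = 56.772° or 180° − 56.772° = 123.228°.
So θ = 28.39° or θ = 61.61°.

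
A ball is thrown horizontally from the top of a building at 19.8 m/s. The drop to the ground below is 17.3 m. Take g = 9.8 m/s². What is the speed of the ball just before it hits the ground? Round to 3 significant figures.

27.0 m/s

Fall time: t = √(2 × 17.3 / 9.8) = 1.879 s.
At impact: v_x = 19.8 m/s (unchanged), v_y = g t = 9.8 × 1.879 = 18.41 m/s.
Speed = √(v_x² + v_y²) = √(392.0 + 338.9) = 27.0 m/s.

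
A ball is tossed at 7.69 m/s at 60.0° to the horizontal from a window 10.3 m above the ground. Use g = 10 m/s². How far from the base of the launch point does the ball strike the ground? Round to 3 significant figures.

8.64 m

Components: v_x = 7.69 cos 60.0° = 3.845 m/s, v_y = 7.69 sin 60.0° = 6.660 m/s.
Vertical: 0 = 10.3 + 6.660 t − ½(10) t² ⇒ 5.000 t² − 6.660 t − 10.3 = 0.
t = [6.660 + √(44.36 + 206.0)] / 10.00 = 2.248 s.
Horizontal: R = v_x · t = 3.845 × 2.248 = 8.64 m.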